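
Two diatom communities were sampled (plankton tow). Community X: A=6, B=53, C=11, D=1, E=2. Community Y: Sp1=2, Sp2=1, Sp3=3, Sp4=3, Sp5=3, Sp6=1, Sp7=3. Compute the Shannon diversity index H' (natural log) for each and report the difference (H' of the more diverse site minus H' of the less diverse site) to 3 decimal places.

Community X: N=73, proportions 0.082192, 0.726027, 0.150685, 0.013699, 0.027397, giving H' = 0.880334 (working shown to 6 dp, full precision carried).
Community Y: N=16, proportions 0.125, 0.0625, 0.1875, 0.1875, 0.1875, 0.0625, 0.1875, giving H' = 1.861986.
Difference = |0.880334 − 1.861986| = 0.981652, i.e. 0.982 to 3 decimal places.

0.982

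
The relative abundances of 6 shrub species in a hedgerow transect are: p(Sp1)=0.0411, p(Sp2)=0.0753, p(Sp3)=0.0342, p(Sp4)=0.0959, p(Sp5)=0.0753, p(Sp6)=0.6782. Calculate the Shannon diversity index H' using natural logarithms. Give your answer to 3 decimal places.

1.124

Each pᵢ ln pᵢ term (working shown to 5 dp, full precision carried): 0.0411×(-3.19175)=-0.13118, 0.0753×(-2.58628)=-0.19475, 0.0342×(-3.37553)=-0.11544, 0.0959×(-2.34445)=-0.22483, 0.0753×(-2.58628)=-0.19475, 0.6782×(-0.38831)=-0.26335.
Sum = -1.12430, so H' = 1.124.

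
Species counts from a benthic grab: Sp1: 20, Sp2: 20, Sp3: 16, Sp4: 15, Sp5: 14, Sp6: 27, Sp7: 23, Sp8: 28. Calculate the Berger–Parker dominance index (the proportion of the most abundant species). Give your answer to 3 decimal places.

0.172

Total N = 20+20+16+15+14+27+23+28 = 163, so the proportions are 0.1227, 0.1227, 0.09816, 0.09202, 0.08589, 0.16564, 0.1411, 0.17178 (working shown to 5 dp, full precision carried).
The largest proportion is 0.17178, i.e. d = 0.172 to 3 decimal places.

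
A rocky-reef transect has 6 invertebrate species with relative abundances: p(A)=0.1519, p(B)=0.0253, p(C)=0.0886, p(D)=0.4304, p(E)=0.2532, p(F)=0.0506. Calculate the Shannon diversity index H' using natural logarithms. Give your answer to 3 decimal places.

Each pᵢ ln pᵢ term (working shown to 5 dp, full precision carried): 0.1519×(-1.88453)=-0.28626, 0.0253×(-3.67695)=-0.09303, 0.0886×(-2.42362)=-0.21473, 0.4304×(-0.84304)=-0.36284, 0.2532×(-1.37358)=-0.34779, 0.0506×(-2.98380)=-0.15098.
Sum = -1.45563, so H' = 1.456.

1.456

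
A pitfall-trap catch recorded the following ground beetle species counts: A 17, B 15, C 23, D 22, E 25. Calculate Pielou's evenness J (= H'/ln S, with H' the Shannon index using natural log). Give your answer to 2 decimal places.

Total N = 17+15+23+22+25 = 102, so the proportions are 0.1667, 0.1471, 0.2255, 0.2157, 0.2451 (working shown to 4 dp, full precision carried).
H' = −Σ pᵢ ln pᵢ = −((-0.2986) + (-0.2819) + (-0.3359) + (-0.3308) + (-0.3446)) = 1.5919.
With S = 5 species, ln S = 1.6094, so J = 1.5919/1.6094 = 0.9891, i.e. 0.99 to 2 decimal places.

0.99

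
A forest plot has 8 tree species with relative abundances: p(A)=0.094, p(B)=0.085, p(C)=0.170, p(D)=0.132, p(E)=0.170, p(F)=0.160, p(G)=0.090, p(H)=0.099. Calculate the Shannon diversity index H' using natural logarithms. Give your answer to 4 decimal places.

Each pᵢ ln pᵢ term (working shown to 6 dp, full precision carried): 0.094×(-2.364460)=-0.222259, 0.085×(-2.465104)=-0.209534, 0.17×(-1.771957)=-0.301233, 0.132×(-2.024953)=-0.267294, 0.17×(-1.771957)=-0.301233, 0.16×(-1.832581)=-0.293213, 0.09×(-2.407946)=-0.216715, 0.099×(-2.312635)=-0.228951.
Sum = -2.040431, so H' = 2.0404.

2.0404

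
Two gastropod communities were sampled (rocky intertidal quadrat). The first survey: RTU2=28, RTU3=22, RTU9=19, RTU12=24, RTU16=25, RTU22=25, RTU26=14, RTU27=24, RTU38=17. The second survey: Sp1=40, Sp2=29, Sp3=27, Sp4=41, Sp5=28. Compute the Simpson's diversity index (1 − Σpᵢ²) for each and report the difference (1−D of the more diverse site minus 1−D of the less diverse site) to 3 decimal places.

The first survey: N=198, proportions 0.14141, 0.11111, 0.09596, 0.12121, 0.12626, 0.12626, 0.07071, 0.12121, 0.08586, giving 1−D = 0.88481 (working shown to 5 dp, full precision carried).
The second survey: N=165, proportions 0.24242, 0.17576, 0.16364, 0.24848, 0.1697, giving 1−D = 0.79302.
Difference = |0.88481 − 0.79302| = 0.09179, i.e. 0.092 to 3 decimal places.

0.092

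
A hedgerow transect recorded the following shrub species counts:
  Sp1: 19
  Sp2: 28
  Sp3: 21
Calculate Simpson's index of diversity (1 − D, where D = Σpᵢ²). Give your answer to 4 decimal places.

0.6570

Total N = 19+28+21 = 68, so the proportions are 0.279412, 0.411765, 0.308824 (working shown to 6 dp, full precision carried).
D = 0.279412² + 0.411765² + 0.308824² = 0.078071 + 0.169550 + 0.095372 = 0.342993.
So 1 − D = 0.657007, i.e. 0.6570 to 4 decimal places.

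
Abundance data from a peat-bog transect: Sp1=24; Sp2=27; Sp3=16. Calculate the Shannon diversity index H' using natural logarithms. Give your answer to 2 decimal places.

Total N = 24+27+16 = 67, so the proportions are 0.3582, 0.403, 0.2388 (working shown to 4 dp, full precision carried).
Each pᵢ ln pᵢ term: 0.3582×(-1.0266)=-0.3678, 0.403×(-0.9089)=-0.3663, 0.2388×(-1.4321)=-0.3420.
Sum = -1.0760, so H' = 1.08.

1.08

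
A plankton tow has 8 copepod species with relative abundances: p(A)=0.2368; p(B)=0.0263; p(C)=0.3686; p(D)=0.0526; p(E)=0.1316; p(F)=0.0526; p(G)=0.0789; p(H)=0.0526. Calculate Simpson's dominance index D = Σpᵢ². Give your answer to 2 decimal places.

D = 0.2368² + 0.0263² + 0.3686² + 0.0526² + 0.1316² + 0.0526² + 0.0789² + 0.0526² = 0.0561 + 0.0007 + 0.1359 + 0.0028 + 0.0173 + 0.0028 + 0.0062 + 0.0028 = 0.2245 (working shown to 4 dp, full precision carried).
To 2 decimal places, D = 0.22.

0.22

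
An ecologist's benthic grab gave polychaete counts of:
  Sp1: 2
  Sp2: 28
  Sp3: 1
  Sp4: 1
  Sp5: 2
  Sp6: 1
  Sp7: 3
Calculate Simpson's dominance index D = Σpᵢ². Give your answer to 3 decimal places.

0.557

Total N = 2+28+1+1+2+1+3 = 38, so the proportions are 0.05263, 0.73684, 0.02632, 0.02632, 0.05263, 0.02632, 0.07895 (working shown to 5 dp, full precision carried).
D = 0.05263² + 0.73684² + 0.02632² + 0.02632² + 0.05263² + 0.02632² + 0.07895² = 0.00277 + 0.54294 + 0.00069 + 0.00069 + 0.00277 + 0.00069 + 0.00623 = 0.55679.
To 3 decimal places, D = 0.557.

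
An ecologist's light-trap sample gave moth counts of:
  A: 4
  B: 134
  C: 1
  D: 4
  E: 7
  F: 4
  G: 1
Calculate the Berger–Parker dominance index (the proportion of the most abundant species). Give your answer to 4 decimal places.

0.8645

Total N = 4+134+1+4+7+4+1 = 155, so the proportions are 0.025806, 0.864516, 0.006452, 0.025806, 0.045161, 0.025806, 0.006452 (working shown to 6 dp, full precision carried).
The largest proportion is 0.864516, i.e. d = 0.8645 to 4 decimal places.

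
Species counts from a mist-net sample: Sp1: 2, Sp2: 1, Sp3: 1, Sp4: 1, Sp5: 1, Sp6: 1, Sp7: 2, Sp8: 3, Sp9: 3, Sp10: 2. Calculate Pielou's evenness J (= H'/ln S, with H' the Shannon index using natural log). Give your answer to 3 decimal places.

Total N = 2+1+1+1+1+1+2+3+3+2 = 17, so the proportions are 0.11765, 0.05882, 0.05882, 0.05882, 0.05882, 0.05882, 0.11765, 0.17647, 0.17647, 0.11765 (working shown to 5 dp, full precision carried).
H' = −Σ pᵢ ln pᵢ = −((-0.25177) + (-0.16666) + (-0.16666) + (-0.16666) + (-0.16666) + (-0.16666) + (-0.25177) + (-0.30611) + (-0.30611) + (-0.25177)) = 2.20083.
With S = 10 species, ln S = 2.30259, so J = 2.20083/2.30259 = 0.95581, i.e. 0.956 to 3 decimal places.

0.956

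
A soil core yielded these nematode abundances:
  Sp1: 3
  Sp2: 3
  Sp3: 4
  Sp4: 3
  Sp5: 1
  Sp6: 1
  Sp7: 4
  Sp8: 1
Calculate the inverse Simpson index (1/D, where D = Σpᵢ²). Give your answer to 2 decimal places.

6.45

Total N = 3+3+4+3+1+1+4+1 = 20, so the proportions are 0.15, 0.15, 0.2, 0.15, 0.05, 0.05, 0.2, 0.05 (working shown to 6 dp, full precision carried).
D = 0.15² + 0.15² + 0.2² + 0.15² + 0.05² + 0.05² + 0.2² + 0.05² = 0.022500 + 0.022500 + 0.040000 + 0.022500 + 0.002500 + 0.002500 + 0.040000 + 0.002500 = 0.155000.
So 1/D = 6.4516, i.e. 6.45 to 2 decimal places.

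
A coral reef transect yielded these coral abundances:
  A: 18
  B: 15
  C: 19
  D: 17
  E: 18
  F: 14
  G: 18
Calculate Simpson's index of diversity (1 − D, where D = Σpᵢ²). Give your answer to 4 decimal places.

Total N = 18+15+19+17+18+14+18 = 119, so the proportions are 0.151261, 0.12605, 0.159664, 0.142857, 0.151261, 0.117647, 0.151261 (working shown to 6 dp, full precision carried).
D = 0.151261² + 0.12605² + 0.159664² + 0.142857² + 0.151261² + 0.117647² + 0.151261² = 0.022880 + 0.015889 + 0.025493 + 0.020408 + 0.022880 + 0.013841 + 0.022880 = 0.144269.
So 1 − D = 0.855731, i.e. 0.8557 to 4 decimal places.

0.8557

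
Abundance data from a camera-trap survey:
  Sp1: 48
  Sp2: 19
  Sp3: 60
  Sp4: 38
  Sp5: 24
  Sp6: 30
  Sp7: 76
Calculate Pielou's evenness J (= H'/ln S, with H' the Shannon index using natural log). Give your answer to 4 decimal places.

0.9486

Total N = 48+19+60+38+24+30+76 = 295, so the proportions are 0.162712, 0.064407, 0.20339, 0.128814, 0.081356, 0.101695, 0.257627 (working shown to 6 dp, full precision carried).
H' = −Σ pᵢ ln pᵢ = −((-0.295448) + (-0.176638) + (-0.323925) + (-0.263989) + (-0.204116) + (-0.232452) + (-0.349405)) = 1.845972.
With S = 7 species, ln S = 1.945910, so J = 1.845972/1.945910 = 0.948642, i.e. 0.9486 to 4 decimal places.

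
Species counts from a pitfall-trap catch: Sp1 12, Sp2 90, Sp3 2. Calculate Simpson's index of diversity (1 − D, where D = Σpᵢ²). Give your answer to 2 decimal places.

0.24

Total N = 12+90+2 = 104, so the proportions are 0.1154, 0.8654, 0.0192 (working shown to 4 dp, full precision carried).
D = 0.1154² + 0.8654² + 0.0192² = 0.0133 + 0.7489 + 0.0004 = 0.7626.
So 1 − D = 0.2374, i.e. 0.24 to 2 decimal places.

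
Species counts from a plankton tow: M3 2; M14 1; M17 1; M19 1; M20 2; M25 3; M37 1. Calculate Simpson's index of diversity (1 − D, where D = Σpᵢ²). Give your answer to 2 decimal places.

0.83

Total N = 2+1+1+1+2+3+1 = 11, so the proportions are 0.1818, 0.0909, 0.0909, 0.0909, 0.1818, 0.2727, 0.0909 (working shown to 4 dp, full precision carried).
D = 0.1818² + 0.0909² + 0.0909² + 0.0909² + 0.1818² + 0.2727² + 0.0909² = 0.0331 + 0.0083 + 0.0083 + 0.0083 + 0.0331 + 0.0744 + 0.0083 = 0.1736.
So 1 − D = 0.8264, i.e. 0.83 to 2 decimal places.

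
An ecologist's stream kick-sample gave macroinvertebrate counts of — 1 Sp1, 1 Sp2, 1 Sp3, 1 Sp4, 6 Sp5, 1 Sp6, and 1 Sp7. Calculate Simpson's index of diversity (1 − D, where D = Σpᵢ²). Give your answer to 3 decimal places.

Total N = 1+1+1+1+6+1+1 = 12, so the proportions are 0.08333, 0.08333, 0.08333, 0.08333, 0.5, 0.08333, 0.08333 (working shown to 5 dp, full precision carried).
D = 0.08333² + 0.08333² + 0.08333² + 0.08333² + 0.5² + 0.08333² + 0.08333² = 0.00694 + 0.00694 + 0.00694 + 0.00694 + 0.25000 + 0.00694 + 0.00694 = 0.29167.
So 1 − D = 0.70833, i.e. 0.708 to 3 decimal places.

0.708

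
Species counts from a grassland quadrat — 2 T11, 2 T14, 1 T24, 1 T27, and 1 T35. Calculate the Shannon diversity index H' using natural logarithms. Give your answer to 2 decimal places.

1.55

Total N = 2+2+1+1+1 = 7, so the proportions are 0.2857, 0.2857, 0.1429, 0.1429, 0.1429 (working shown to 4 dp, full precision carried).
Each pᵢ ln pᵢ term: 0.2857×(-1.2528)=-0.3579, 0.2857×(-1.2528)=-0.3579, 0.1429×(-1.9459)=-0.2780, 0.1429×(-1.9459)=-0.2780, 0.1429×(-1.9459)=-0.2780.
Sum = -1.5498, so H' = 1.55.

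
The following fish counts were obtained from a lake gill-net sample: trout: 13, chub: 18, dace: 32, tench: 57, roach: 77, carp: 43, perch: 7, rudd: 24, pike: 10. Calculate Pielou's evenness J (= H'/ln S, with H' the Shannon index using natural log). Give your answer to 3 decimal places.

0.888

Total N = 13+18+32+57+77+43+7+24+10 = 281, so the proportions are 0.04626, 0.06406, 0.11388, 0.20285, 0.27402, 0.15302, 0.02491, 0.08541, 0.03559 (working shown to 5 dp, full precision carried).
H' = −Σ pᵢ ln pᵢ = −((-0.14219) + (-0.17603) + (-0.24742) + (-0.32360) + (-0.35473) + (-0.28725) + (-0.09198) + (-0.21013) + (-0.11871)) = 1.95204.
With S = 9 species, ln S = 2.19722, so J = 1.95204/2.19722 = 0.88841, i.e. 0.888 to 3 decimal places.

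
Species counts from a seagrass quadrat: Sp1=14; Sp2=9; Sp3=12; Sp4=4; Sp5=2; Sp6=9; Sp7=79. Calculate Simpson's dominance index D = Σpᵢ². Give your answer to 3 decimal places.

0.406

Total N = 14+9+12+4+2+9+79 = 129, so the proportions are 0.10853, 0.06977, 0.09302, 0.03101, 0.0155, 0.06977, 0.6124 (working shown to 5 dp, full precision carried).
D = 0.10853² + 0.06977² + 0.09302² + 0.03101² + 0.0155² + 0.06977² + 0.6124² = 0.01178 + 0.00487 + 0.00865 + 0.00096 + 0.00024 + 0.00487 + 0.37504 = 0.40641.
To 3 decimal places, D = 0.406.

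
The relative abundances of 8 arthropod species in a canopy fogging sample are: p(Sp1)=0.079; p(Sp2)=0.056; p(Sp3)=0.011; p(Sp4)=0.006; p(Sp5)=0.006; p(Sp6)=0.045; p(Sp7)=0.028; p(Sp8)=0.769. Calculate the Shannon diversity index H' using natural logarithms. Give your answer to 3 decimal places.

0.915

Each pᵢ ln pᵢ term (working shown to 5 dp, full precision carried): 0.079×(-2.53831)=-0.20053, 0.056×(-2.88240)=-0.16141, 0.011×(-4.50986)=-0.04961, 0.006×(-5.11600)=-0.03070, 0.006×(-5.11600)=-0.03070, 0.045×(-3.10109)=-0.13955, 0.028×(-3.57555)=-0.10012, 0.769×(-0.26266)=-0.20199.
Sum = -0.91459, so H' = 0.915.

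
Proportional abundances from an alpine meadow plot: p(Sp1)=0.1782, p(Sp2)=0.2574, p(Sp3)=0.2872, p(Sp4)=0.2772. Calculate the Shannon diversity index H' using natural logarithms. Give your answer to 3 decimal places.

1.371

Each pᵢ ln pᵢ term (working shown to 5 dp, full precision carried): 0.1782×(-1.72485)=-0.30737, 0.2574×(-1.35712)=-0.34932, 0.2872×(-1.24758)=-0.35830, 0.2772×(-1.28302)=-0.35565.
Sum = -1.37065, so H' = 1.371.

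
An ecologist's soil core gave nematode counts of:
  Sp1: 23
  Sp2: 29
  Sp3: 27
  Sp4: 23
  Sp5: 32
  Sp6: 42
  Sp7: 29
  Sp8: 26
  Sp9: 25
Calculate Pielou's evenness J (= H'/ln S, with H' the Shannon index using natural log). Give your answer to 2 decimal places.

Total N = 23+29+27+23+32+42+29+26+25 = 256, so the proportions are 0.0898, 0.1133, 0.1055, 0.0898, 0.125, 0.1641, 0.1133, 0.1016, 0.0977 (working shown to 4 dp, full precision carried).
H' = −Σ pᵢ ln pᵢ = −((-0.2165) + (-0.2467) + (-0.2372) + (-0.2165) + (-0.2599) + (-0.2965) + (-0.2467) + (-0.2323) + (-0.2272)) = 2.1796.
With S = 9 species, ln S = 2.1972, so J = 2.1796/2.1972 = 0.9920, i.e. 0.99 to 2 decimal places.

0.99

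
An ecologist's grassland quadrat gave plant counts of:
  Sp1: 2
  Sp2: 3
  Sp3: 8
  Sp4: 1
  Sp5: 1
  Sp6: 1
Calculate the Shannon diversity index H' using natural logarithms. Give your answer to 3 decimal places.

1.440

Total N = 2+3+8+1+1+1 = 16, so the proportions are 0.125, 0.1875, 0.5, 0.0625, 0.0625, 0.0625 (working shown to 5 dp, full precision carried).
Each pᵢ ln pᵢ term: 0.125×(-2.07944)=-0.25993, 0.1875×(-1.67398)=-0.31387, 0.5×(-0.69315)=-0.34657, 0.0625×(-2.77259)=-0.17329, 0.0625×(-2.77259)=-0.17329, 0.0625×(-2.77259)=-0.17329.
Sum = -1.44023, so H' = 1.440.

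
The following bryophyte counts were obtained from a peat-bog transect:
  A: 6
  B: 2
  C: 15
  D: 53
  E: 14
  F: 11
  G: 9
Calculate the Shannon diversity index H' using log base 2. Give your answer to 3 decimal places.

Total N = 6+2+15+53+14+11+9 = 110, so the proportions are 0.05455, 0.01818, 0.13636, 0.48182, 0.12727, 0.1, 0.08182 (working shown to 5 dp, full precision carried).
Each pᵢ log₂ pᵢ term: 0.05455×(-4.19640)=-0.22889, 0.01818×(-5.78136)=-0.10512, 0.13636×(-2.87447)=-0.39197, 0.48182×(-1.05344)=-0.50757, 0.12727×(-2.97400)=-0.37851, 0.1×(-3.32193)=-0.33219, 0.08182×(-3.61143)=-0.29548.
Sum = -2.23973, so H' = 2.240.

2.240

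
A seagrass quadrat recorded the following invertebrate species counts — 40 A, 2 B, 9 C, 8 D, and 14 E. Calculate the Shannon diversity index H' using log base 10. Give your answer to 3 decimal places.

Total N = 40+2+9+8+14 = 73, so the proportions are 0.54795, 0.0274, 0.12329, 0.10959, 0.19178 (working shown to 5 dp, full precision carried).
Each pᵢ log₁₀ pᵢ term: 0.54795×(-0.26126)=-0.14316, 0.0274×(-1.56229)=-0.04280, 0.12329×(-0.90908)=-0.11208, 0.10959×(-0.96023)=-0.10523, 0.19178×(-0.71719)=-0.13754.
Sum = -0.54081, so H' = 0.541.

0.541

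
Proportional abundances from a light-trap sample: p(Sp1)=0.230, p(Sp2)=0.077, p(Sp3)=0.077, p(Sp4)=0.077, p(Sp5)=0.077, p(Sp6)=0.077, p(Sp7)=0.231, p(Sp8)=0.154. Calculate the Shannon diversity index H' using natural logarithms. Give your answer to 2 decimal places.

Each pᵢ ln pᵢ term (working shown to 4 dp, full precision carried): 0.23×(-1.4697)=-0.3380, 0.077×(-2.5639)=-0.1974, 0.077×(-2.5639)=-0.1974, 0.077×(-2.5639)=-0.1974, 0.077×(-2.5639)=-0.1974, 0.077×(-2.5639)=-0.1974, 0.231×(-1.4653)=-0.3385, 0.154×(-1.8708)=-0.2881.
Sum = -1.9517, so H' = 1.95.

1.95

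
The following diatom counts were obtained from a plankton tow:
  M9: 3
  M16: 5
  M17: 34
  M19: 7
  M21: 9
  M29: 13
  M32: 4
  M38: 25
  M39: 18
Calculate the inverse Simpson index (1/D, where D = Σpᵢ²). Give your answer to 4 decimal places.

Total N = 3+5+34+7+9+13+4+25+18 = 118, so the proportions are 0.02542373, 0.04237288, 0.28813559, 0.05932203, 0.07627119, 0.11016949, 0.03389831, 0.21186441, 0.15254237 (working shown to 8 dp, full precision carried).
D = 0.02542373² + 0.04237288² + 0.28813559² + 0.05932203² + 0.07627119² + 0.11016949² + 0.03389831² + 0.21186441² + 0.15254237² = 0.00064637 + 0.00179546 + 0.08302212 + 0.00351910 + 0.00581729 + 0.01213732 + 0.00114910 + 0.04488653 + 0.02326918 = 0.17624246.
So 1/D = 5.674002, i.e. 5.6740 to 4 decimal places.

5.6740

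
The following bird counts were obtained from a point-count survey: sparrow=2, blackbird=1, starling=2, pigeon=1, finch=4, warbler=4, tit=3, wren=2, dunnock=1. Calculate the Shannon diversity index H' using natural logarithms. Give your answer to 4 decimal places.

Total N = 2+1+2+1+4+4+3+2+1 = 20, so the proportions are 0.1, 0.05, 0.1, 0.05, 0.2, 0.2, 0.15, 0.1, 0.05 (working shown to 6 dp, full precision carried).
Each pᵢ ln pᵢ term: 0.1×(-2.302585)=-0.230259, 0.05×(-2.995732)=-0.149787, 0.1×(-2.302585)=-0.230259, 0.05×(-2.995732)=-0.149787, 0.2×(-1.609438)=-0.321888, 0.2×(-1.609438)=-0.321888, 0.15×(-1.897120)=-0.284568, 0.1×(-2.302585)=-0.230259, 0.05×(-2.995732)=-0.149787.
Sum = -2.068479, so H' = 2.0685.

2.0685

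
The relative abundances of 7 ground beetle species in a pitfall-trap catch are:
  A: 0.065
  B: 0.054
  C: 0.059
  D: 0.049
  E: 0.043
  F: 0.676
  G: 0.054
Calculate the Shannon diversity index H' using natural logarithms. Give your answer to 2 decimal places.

Each pᵢ ln pᵢ term (working shown to 4 dp, full precision carried): 0.065×(-2.7334)=-0.1777, 0.054×(-2.9188)=-0.1576, 0.059×(-2.8302)=-0.1670, 0.049×(-3.0159)=-0.1478, 0.043×(-3.1466)=-0.1353, 0.676×(-0.3916)=-0.2647, 0.054×(-2.9188)=-0.1576.
Sum = -1.2077, so H' = 1.21.

1.21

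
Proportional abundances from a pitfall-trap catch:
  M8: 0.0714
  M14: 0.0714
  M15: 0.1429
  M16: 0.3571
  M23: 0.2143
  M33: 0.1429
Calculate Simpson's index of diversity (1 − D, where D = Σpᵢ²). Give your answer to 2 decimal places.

0.78

D = 0.0714² + 0.0714² + 0.1429² + 0.3571² + 0.2143² + 0.1429² = 0.0051 + 0.0051 + 0.0204 + 0.1275 + 0.0459 + 0.0204 = 0.2245 (working shown to 4 dp, full precision carried).
So 1 − D = 0.7755, i.e. 0.78 to 2 decimal places.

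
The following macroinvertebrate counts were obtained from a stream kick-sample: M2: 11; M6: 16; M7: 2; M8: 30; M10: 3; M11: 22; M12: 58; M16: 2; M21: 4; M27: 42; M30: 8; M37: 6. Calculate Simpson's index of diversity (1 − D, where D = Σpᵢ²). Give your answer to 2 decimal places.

Total N = 11+16+2+30+3+22+58+2+4+42+8+6 = 204, so the proportions are 0.0539, 0.0784, 0.0098, 0.1471, 0.0147, 0.1078, 0.2843, 0.0098, 0.0196, 0.2059, 0.0392, 0.0294 (working shown to 4 dp, full precision carried).
D = 0.0539² + 0.0784² + 0.0098² + 0.1471² + 0.0147² + 0.1078² + 0.2843² + 0.0098² + 0.0196² + 0.2059² + 0.0392² + 0.0294² = 0.0029 + 0.0062 + 0.0001 + 0.0216 + 0.0002 + 0.0116 + 0.0808 + 0.0001 + 0.0004 + 0.0424 + 0.0015 + 0.0009 = 0.1687.
So 1 − D = 0.8313, i.e. 0.83 to 2 decimal places.

0.83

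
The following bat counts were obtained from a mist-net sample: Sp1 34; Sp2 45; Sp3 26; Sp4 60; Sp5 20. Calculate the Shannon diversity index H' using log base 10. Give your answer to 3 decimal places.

Total N = 34+45+26+60+20 = 185, so the proportions are 0.18378, 0.24324, 0.14054, 0.32432, 0.10811 (working shown to 5 dp, full precision carried).
Each pᵢ log₁₀ pᵢ term: 0.18378×(-0.73569)=-0.13521, 0.24324×(-0.61396)=-0.14934, 0.14054×(-0.85220)=-0.11977, 0.32432×(-0.48902)=-0.15860, 0.10811×(-0.96614)=-0.10445.
Sum = -0.66737, so H' = 0.667.

0.667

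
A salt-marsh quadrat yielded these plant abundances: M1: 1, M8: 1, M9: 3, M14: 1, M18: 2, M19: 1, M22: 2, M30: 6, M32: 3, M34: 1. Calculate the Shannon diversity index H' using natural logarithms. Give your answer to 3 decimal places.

2.087

Total N = 1+1+3+1+2+1+2+6+3+1 = 21, so the proportions are 0.04762, 0.04762, 0.14286, 0.04762, 0.09524, 0.04762, 0.09524, 0.28571, 0.14286, 0.04762 (working shown to 5 dp, full precision carried).
Each pᵢ ln pᵢ term: 0.04762×(-3.04452)=-0.14498, 0.04762×(-3.04452)=-0.14498, 0.14286×(-1.94591)=-0.27799, 0.04762×(-3.04452)=-0.14498, 0.09524×(-2.35138)=-0.22394, 0.04762×(-3.04452)=-0.14498, 0.09524×(-2.35138)=-0.22394, 0.28571×(-1.25276)=-0.35793, 0.14286×(-1.94591)=-0.27799, 0.04762×(-3.04452)=-0.14498.
Sum = -2.08667, so H' = 2.087.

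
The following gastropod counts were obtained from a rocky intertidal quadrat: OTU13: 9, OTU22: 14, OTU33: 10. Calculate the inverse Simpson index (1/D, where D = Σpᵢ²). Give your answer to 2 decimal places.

2.89

Total N = 9+14+10 = 33, so the proportions are 0.27273, 0.42424, 0.30303 (working shown to 5 dp, full precision carried).
D = 0.27273² + 0.42424² + 0.30303² = 0.07438 + 0.17998 + 0.09183 = 0.34619.
So 1/D = 2.8886, i.e. 2.89 to 2 decimal places.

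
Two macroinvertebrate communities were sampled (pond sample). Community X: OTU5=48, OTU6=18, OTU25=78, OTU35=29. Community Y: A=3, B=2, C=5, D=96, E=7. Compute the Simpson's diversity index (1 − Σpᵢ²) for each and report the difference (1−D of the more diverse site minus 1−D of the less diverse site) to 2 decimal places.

0.41

Community X: N=173, proportions 0.2775, 0.104, 0.4509, 0.1676, giving 1−D = 0.6808 (working shown to 4 dp, full precision carried).
Community Y: N=113, proportions 0.0265, 0.0177, 0.0442, 0.8496, 0.0619, giving 1−D = 0.2714.
Difference = |0.6808 − 0.2714| = 0.4094, i.e. 0.41 to 2 decimal places.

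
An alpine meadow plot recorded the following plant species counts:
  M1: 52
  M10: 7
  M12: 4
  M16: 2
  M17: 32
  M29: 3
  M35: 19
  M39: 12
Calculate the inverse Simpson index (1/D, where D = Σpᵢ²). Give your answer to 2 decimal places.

Total N = 52+7+4+2+32+3+19+12 = 131, so the proportions are 0.396947, 0.053435, 0.030534, 0.015267, 0.244275, 0.022901, 0.145038, 0.091603 (working shown to 6 dp, full precision carried).
D = 0.396947² + 0.053435² + 0.030534² + 0.015267² + 0.244275² + 0.022901² + 0.145038² + 0.091603² = 0.157567 + 0.002855 + 0.000932 + 0.000233 + 0.059670 + 0.000524 + 0.021036 + 0.008391 = 0.251209.
So 1/D = 3.9807, i.e. 3.98 to 2 decimal places.

3.98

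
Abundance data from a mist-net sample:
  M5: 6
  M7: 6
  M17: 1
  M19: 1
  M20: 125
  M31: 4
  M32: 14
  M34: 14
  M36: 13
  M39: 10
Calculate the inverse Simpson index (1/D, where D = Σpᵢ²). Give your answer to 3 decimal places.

Total N = 6+6+1+1+125+4+14+14+13+10 = 194, so the proportions are 0.030928, 0.030928, 0.005155, 0.005155, 0.64433, 0.020619, 0.072165, 0.072165, 0.06701, 0.051546 (working shown to 6 dp, full precision carried).
D = 0.030928² + 0.030928² + 0.005155² + 0.005155² + 0.64433² + 0.020619² + 0.072165² + 0.072165² + 0.06701² + 0.051546² = 0.000957 + 0.000957 + 0.000027 + 0.000027 + 0.415161 + 0.000425 + 0.005208 + 0.005208 + 0.004490 + 0.002657 = 0.435115.
So 1/D = 2.29824, i.e. 2.298 to 3 decimal places.

2.298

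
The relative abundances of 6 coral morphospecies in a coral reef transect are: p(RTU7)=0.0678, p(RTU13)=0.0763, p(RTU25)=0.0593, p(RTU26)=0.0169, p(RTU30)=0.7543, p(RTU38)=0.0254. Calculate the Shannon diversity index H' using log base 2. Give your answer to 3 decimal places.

Each pᵢ log₂ pᵢ term (working shown to 5 dp, full precision carried): 0.0678×(-3.88257)=-0.26324, 0.0763×(-3.71217)=-0.28324, 0.0593×(-4.07582)=-0.24170, 0.0169×(-5.88683)=-0.09949, 0.7543×(-0.40679)=-0.30684, 0.0254×(-5.29903)=-0.13460.
Sum = -1.32910, so H' = 1.329.

1.329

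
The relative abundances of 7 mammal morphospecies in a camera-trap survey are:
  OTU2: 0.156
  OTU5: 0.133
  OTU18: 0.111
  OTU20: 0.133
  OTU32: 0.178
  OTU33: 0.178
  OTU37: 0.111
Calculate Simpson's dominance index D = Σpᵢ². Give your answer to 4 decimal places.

D = 0.156² + 0.133² + 0.111² + 0.133² + 0.178² + 0.178² + 0.111² = 0.024336 + 0.017689 + 0.012321 + 0.017689 + 0.031684 + 0.031684 + 0.012321 = 0.147724 (working shown to 6 dp, full precision carried).
To 4 decimal places, D = 0.1477.

0.1477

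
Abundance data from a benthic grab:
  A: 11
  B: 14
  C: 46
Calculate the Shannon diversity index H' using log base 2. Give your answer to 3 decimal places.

Total N = 11+14+46 = 71, so the proportions are 0.15493, 0.19718, 0.64789 (working shown to 5 dp, full precision carried).
Each pᵢ log₂ pᵢ term: 0.15493×(-2.69032)=-0.41681, 0.19718×(-2.34239)=-0.46188, 0.64789×(-0.62619)=-0.40570.
Sum = -1.28439, so H' = 1.284.

1.284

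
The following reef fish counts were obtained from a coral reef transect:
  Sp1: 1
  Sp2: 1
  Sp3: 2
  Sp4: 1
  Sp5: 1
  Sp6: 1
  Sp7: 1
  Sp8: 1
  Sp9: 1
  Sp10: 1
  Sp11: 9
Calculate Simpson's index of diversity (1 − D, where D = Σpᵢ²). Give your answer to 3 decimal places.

0.765

Total N = 1+1+2+1+1+1+1+1+1+1+9 = 20, so the proportions are 0.05, 0.05, 0.1, 0.05, 0.05, 0.05, 0.05, 0.05, 0.05, 0.05, 0.45 (working shown to 5 dp, full precision carried).
D = 0.05² + 0.05² + 0.1² + 0.05² + 0.05² + 0.05² + 0.05² + 0.05² + 0.05² + 0.05² + 0.45² = 0.00250 + 0.00250 + 0.01000 + 0.00250 + 0.00250 + 0.00250 + 0.00250 + 0.00250 + 0.00250 + 0.00250 + 0.20250 = 0.23500.
So 1 − D = 0.76500, i.e. 0.765 to 3 decimal places.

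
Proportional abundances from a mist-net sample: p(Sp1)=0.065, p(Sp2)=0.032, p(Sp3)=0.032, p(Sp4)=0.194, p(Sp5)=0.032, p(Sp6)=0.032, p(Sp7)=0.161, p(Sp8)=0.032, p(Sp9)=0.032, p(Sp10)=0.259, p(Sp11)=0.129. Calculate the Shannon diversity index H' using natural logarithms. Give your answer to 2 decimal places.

Each pᵢ ln pᵢ term (working shown to 4 dp, full precision carried): 0.065×(-2.7334)=-0.1777, 0.032×(-3.4420)=-0.1101, 0.032×(-3.4420)=-0.1101, 0.194×(-1.6399)=-0.3181, 0.032×(-3.4420)=-0.1101, 0.032×(-3.4420)=-0.1101, 0.161×(-1.8264)=-0.2940, 0.032×(-3.4420)=-0.1101, 0.032×(-3.4420)=-0.1101, 0.259×(-1.3509)=-0.3499, 0.129×(-2.0479)=-0.2642.
Sum = -2.0648, so H' = 2.06.

2.06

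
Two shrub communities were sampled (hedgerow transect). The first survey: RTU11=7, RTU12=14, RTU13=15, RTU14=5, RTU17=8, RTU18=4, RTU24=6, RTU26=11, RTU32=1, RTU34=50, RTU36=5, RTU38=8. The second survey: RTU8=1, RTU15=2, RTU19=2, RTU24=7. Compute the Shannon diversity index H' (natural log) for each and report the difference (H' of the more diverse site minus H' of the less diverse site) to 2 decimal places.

The first survey: N=134, proportions 0.05224, 0.10448, 0.11194, 0.03731, 0.0597, 0.02985, 0.04478, 0.08209, 0.00746, 0.37313, 0.03731, 0.0597, giving H' = 2.07076 (working shown to 5 dp, full precision carried).
The second survey: N=12, proportions 0.08333, 0.16667, 0.16667, 0.58333, giving H' = 1.11874.
Difference = |2.07076 − 1.11874| = 0.95202, i.e. 0.95 to 2 decimal places.

0.95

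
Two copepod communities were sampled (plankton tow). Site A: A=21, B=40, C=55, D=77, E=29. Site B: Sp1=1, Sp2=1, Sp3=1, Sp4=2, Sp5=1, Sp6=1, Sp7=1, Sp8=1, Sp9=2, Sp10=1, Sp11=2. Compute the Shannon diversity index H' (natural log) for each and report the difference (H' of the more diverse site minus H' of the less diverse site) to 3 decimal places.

0.831

Site A: N=222, proportions 0.09459, 0.18018, 0.24775, 0.34685, 0.13063, giving H' = 1.51070 (working shown to 5 dp, full precision carried).
Site B: N=14, proportions 0.07143, 0.07143, 0.07143, 0.14286, 0.07143, 0.07143, 0.07143, 0.07143, 0.14286, 0.07143, 0.14286, giving H' = 2.34199.
Difference = |1.51070 − 2.34199| = 0.83129, i.e. 0.831 to 3 decimal places.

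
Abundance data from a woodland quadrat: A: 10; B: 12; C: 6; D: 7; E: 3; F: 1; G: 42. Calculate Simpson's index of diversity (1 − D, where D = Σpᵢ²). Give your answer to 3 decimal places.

0.679

Total N = 10+12+6+7+3+1+42 = 81, so the proportions are 0.12346, 0.14815, 0.07407, 0.08642, 0.03704, 0.01235, 0.51852 (working shown to 5 dp, full precision carried).
D = 0.12346² + 0.14815² + 0.07407² + 0.08642² + 0.03704² + 0.01235² + 0.51852² = 0.01524 + 0.02195 + 0.00549 + 0.00747 + 0.00137 + 0.00015 + 0.26886 = 0.32053.
So 1 − D = 0.67947, i.e. 0.679 to 3 decimal places.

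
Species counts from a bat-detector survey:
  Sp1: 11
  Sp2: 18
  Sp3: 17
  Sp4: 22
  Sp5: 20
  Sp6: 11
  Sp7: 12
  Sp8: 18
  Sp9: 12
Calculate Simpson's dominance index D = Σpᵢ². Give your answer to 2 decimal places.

Total N = 11+18+17+22+20+11+12+18+12 = 141, so the proportions are 0.078, 0.1277, 0.1206, 0.156, 0.1418, 0.078, 0.0851, 0.1277, 0.0851 (working shown to 4 dp, full precision carried).
D = 0.078² + 0.1277² + 0.1206² + 0.156² + 0.1418² + 0.078² + 0.0851² + 0.1277² + 0.0851² = 0.0061 + 0.0163 + 0.0145 + 0.0243 + 0.0201 + 0.0061 + 0.0072 + 0.0163 + 0.0072 = 0.1183.
To 2 decimal places, D = 0.12.

0.12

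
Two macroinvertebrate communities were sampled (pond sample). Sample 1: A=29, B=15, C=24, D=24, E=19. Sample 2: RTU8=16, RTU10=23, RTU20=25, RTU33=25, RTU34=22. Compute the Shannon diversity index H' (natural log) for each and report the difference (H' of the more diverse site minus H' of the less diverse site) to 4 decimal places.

0.0121

Sample 1: N=111, proportions 0.261261, 0.135135, 0.216216, 0.216216, 0.171171, giving H' = 1.585537 (working shown to 6 dp, full precision carried).
Sample 2: N=111, proportions 0.144144, 0.207207, 0.225225, 0.225225, 0.198198, giving H' = 1.597598.
Difference = |1.585537 − 1.597598| = 0.012061, i.e. 0.0121 to 4 decimal places.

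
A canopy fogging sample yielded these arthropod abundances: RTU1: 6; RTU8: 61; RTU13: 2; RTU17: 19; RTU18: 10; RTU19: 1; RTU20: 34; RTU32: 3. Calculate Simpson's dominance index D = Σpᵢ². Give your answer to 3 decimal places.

Total N = 6+61+2+19+10+1+34+3 = 136, so the proportions are 0.04412, 0.44853, 0.01471, 0.13971, 0.07353, 0.00735, 0.25, 0.02206 (working shown to 5 dp, full precision carried).
D = 0.04412² + 0.44853² + 0.01471² + 0.13971² + 0.07353² + 0.00735² + 0.25² + 0.02206² = 0.00195 + 0.20118 + 0.00022 + 0.01952 + 0.00541 + 0.00005 + 0.06250 + 0.00049 = 0.29131.
To 3 decimal places, D = 0.291.

0.291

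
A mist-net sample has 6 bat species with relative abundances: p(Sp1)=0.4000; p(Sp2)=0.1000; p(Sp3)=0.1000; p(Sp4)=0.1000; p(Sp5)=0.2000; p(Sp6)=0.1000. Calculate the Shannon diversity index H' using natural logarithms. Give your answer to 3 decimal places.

1.609

Each pᵢ ln pᵢ term (working shown to 5 dp, full precision carried): 0.4×(-0.91629)=-0.36652, 0.1×(-2.30259)=-0.23026, 0.1×(-2.30259)=-0.23026, 0.1×(-2.30259)=-0.23026, 0.2×(-1.60944)=-0.32189, 0.1×(-2.30259)=-0.23026.
Sum = -1.60944, so H' = 1.609.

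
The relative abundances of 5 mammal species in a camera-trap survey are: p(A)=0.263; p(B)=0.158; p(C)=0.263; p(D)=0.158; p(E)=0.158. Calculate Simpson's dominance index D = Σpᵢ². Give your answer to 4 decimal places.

D = 0.263² + 0.158² + 0.263² + 0.158² + 0.158² = 0.069169 + 0.024964 + 0.069169 + 0.024964 + 0.024964 = 0.213230 (working shown to 6 dp, full precision carried).
To 4 decimal places, D = 0.2132.

0.2132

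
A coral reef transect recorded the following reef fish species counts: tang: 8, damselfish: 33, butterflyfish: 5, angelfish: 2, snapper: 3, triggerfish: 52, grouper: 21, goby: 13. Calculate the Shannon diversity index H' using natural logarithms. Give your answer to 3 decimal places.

Total N = 8+33+5+2+3+52+21+13 = 137, so the proportions are 0.05839, 0.24088, 0.0365, 0.0146, 0.0219, 0.37956, 0.15328, 0.09489 (working shown to 5 dp, full precision carried).
Each pᵢ ln pᵢ term: 0.05839×(-2.84054)=-0.16587, 0.24088×(-1.42347)=-0.34288, 0.0365×(-3.31054)=-0.12082, 0.0146×(-4.22683)=-0.06171, 0.0219×(-3.82137)=-0.08368, 0.37956×(-0.96874)=-0.36770, 0.15328×(-1.87546)=-0.28748, 0.09489×(-2.35503)=-0.22347.
Sum = -1.65360, so H' = 1.654.

1.654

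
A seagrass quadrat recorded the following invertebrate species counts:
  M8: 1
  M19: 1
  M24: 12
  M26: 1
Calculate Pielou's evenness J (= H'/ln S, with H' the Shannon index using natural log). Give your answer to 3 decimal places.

0.519

Total N = 1+1+12+1 = 15, so the proportions are 0.06667, 0.06667, 0.8, 0.06667 (working shown to 5 dp, full precision carried).
H' = −Σ pᵢ ln pᵢ = −((-0.18054) + (-0.18054) + (-0.17851) + (-0.18054)) = 0.72012.
With S = 4 species, ln S = 1.38629, so J = 0.72012/1.38629 = 0.51946, i.e. 0.519 to 3 decimal places.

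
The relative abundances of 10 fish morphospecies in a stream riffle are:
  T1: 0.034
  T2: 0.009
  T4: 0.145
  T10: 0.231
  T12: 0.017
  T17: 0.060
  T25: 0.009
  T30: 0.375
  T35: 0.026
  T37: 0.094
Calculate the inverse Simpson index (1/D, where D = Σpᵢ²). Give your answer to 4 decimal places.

4.3529

D = 0.034² + 0.009² + 0.145² + 0.231² + 0.017² + 0.06² + 0.009² + 0.375² + 0.026² + 0.094² = 0.00115600 + 0.00008100 + 0.02102500 + 0.05336100 + 0.00028900 + 0.00360000 + 0.00008100 + 0.14062500 + 0.00067600 + 0.00883600 = 0.22973000 (working shown to 8 dp, full precision carried).
So 1/D = 4.352936, i.e. 4.3529 to 4 decimal places.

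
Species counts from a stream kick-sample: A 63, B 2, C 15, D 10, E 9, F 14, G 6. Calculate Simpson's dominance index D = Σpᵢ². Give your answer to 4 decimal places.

0.3256

Total N = 63+2+15+10+9+14+6 = 119, so the proportions are 0.529412, 0.016807, 0.12605, 0.084034, 0.07563, 0.117647, 0.05042 (working shown to 6 dp, full precision carried).
D = 0.529412² + 0.016807² + 0.12605² + 0.084034² + 0.07563² + 0.117647² + 0.05042² = 0.280277 + 0.000282 + 0.015889 + 0.007062 + 0.005720 + 0.013841 + 0.002542 = 0.325613.
To 4 decimal places, D = 0.3256.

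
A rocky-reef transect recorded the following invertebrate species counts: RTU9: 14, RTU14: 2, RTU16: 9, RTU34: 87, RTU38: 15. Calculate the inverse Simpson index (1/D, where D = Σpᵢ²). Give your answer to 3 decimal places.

1.997

Total N = 14+2+9+87+15 = 127, so the proportions are 0.110236, 0.015748, 0.070866, 0.685039, 0.11811 (working shown to 6 dp, full precision carried).
D = 0.110236² + 0.015748² + 0.070866² + 0.685039² + 0.11811² = 0.012152 + 0.000248 + 0.005022 + 0.469279 + 0.013950 = 0.500651.
So 1/D = 1.99740, i.e. 1.997 to 3 decimal places.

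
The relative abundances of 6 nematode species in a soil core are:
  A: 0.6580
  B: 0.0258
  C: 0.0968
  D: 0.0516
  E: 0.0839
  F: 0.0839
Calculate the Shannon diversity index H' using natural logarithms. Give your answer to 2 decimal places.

Each pᵢ ln pᵢ term (working shown to 4 dp, full precision carried): 0.658×(-0.4186)=-0.2754, 0.0258×(-3.6574)=-0.0944, 0.0968×(-2.3351)=-0.2260, 0.0516×(-2.9642)=-0.1530, 0.0839×(-2.4781)=-0.2079, 0.0839×(-2.4781)=-0.2079.
Sum = -1.1646, so H' = 1.16.

1.16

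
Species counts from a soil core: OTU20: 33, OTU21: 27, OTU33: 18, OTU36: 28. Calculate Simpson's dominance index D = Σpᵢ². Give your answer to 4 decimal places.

0.2604

Total N = 33+27+18+28 = 106, so the proportions are 0.311321, 0.254717, 0.169811, 0.264151 (working shown to 6 dp, full precision carried).
D = 0.311321² + 0.254717² + 0.169811² + 0.264151² = 0.096921 + 0.064881 + 0.028836 + 0.069776 = 0.260413.
To 4 decimal places, D = 0.2604.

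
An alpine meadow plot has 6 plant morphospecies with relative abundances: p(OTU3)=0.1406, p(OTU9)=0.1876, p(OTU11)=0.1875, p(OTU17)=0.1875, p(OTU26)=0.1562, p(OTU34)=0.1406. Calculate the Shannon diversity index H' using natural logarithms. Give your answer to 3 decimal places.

1.783

Each pᵢ ln pᵢ term (working shown to 5 dp, full precision carried): 0.1406×(-1.96184)=-0.27583, 0.1876×(-1.67344)=-0.31394, 0.1875×(-1.67398)=-0.31387, 0.1875×(-1.67398)=-0.31387, 0.1562×(-1.85662)=-0.29000, 0.1406×(-1.96184)=-0.27583.
Sum = -1.78335, so H' = 1.783.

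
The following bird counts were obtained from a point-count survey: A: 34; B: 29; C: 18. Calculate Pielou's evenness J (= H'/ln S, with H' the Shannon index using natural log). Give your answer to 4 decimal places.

Total N = 34+29+18 = 81, so the proportions are 0.419753, 0.358025, 0.222222 (working shown to 6 dp, full precision carried).
H' = −Σ pᵢ ln pᵢ = −((-0.364383) + (-0.367746) + (-0.334239)) = 1.066369.
With S = 3 species, ln S = 1.098612, so J = 1.066369/1.098612 = 0.970650, i.e. 0.9707 to 4 decimal places.

0.9707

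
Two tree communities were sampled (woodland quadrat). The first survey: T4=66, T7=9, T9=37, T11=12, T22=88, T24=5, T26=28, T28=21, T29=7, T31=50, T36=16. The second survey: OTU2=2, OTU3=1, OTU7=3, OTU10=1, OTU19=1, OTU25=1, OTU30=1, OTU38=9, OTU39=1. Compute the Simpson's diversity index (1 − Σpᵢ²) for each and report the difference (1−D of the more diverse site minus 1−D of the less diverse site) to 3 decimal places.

The first survey: N=339, proportions 0.19469, 0.02655, 0.10914, 0.0354, 0.25959, 0.01475, 0.0826, 0.06195, 0.02065, 0.14749, 0.0472, giving 1−D = 0.84555 (working shown to 5 dp, full precision carried).
The second survey: N=20, proportions 0.1, 0.05, 0.15, 0.05, 0.05, 0.05, 0.05, 0.45, 0.05, giving 1−D = 0.75000.
Difference = |0.84555 − 0.75000| = 0.09555, i.e. 0.096 to 3 decimal places.

0.096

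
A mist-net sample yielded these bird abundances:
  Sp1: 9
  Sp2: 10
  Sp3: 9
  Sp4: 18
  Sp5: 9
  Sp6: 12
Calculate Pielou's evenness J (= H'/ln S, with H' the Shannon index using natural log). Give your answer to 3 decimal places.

0.979

Total N = 9+10+9+18+9+12 = 67, so the proportions are 0.13433, 0.14925, 0.13433, 0.26866, 0.13433, 0.1791 (working shown to 5 dp, full precision carried).
H' = −Σ pᵢ ln pᵢ = −((-0.26966) + (-0.28390) + (-0.26966) + (-0.35310) + (-0.26966) + (-0.30802)) = 1.75400.
With S = 6 species, ln S = 1.79176, so J = 1.75400/1.79176 = 0.97893, i.e. 0.979 to 3 decimal places.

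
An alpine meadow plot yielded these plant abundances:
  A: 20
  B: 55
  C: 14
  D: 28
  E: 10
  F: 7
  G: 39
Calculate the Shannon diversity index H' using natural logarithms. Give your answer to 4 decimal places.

1.7424

Total N = 20+55+14+28+10+7+39 = 173, so the proportions are 0.115607, 0.317919, 0.080925, 0.16185, 0.057803, 0.040462, 0.225434 (working shown to 6 dp, full precision carried).
Each pᵢ ln pᵢ term: 0.115607×(-2.157559)=-0.249429, 0.317919×(-1.145958)=-0.364322, 0.080925×(-2.514234)=-0.203464, 0.16185×(-1.821087)=-0.294742, 0.057803×(-2.850707)=-0.164781, 0.040462×(-3.207381)=-0.129778, 0.225434×(-1.489730)=-0.335835.
Sum = -1.742352, so H' = 1.7424.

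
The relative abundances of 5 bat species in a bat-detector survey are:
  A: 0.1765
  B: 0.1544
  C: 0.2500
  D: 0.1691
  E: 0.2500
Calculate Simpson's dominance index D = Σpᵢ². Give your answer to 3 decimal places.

0.209

D = 0.1765² + 0.1544² + 0.25² + 0.1691² + 0.25² = 0.03115 + 0.02384 + 0.06250 + 0.02859 + 0.06250 = 0.20859 (working shown to 5 dp, full precision carried).
To 3 decimal places, D = 0.209.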